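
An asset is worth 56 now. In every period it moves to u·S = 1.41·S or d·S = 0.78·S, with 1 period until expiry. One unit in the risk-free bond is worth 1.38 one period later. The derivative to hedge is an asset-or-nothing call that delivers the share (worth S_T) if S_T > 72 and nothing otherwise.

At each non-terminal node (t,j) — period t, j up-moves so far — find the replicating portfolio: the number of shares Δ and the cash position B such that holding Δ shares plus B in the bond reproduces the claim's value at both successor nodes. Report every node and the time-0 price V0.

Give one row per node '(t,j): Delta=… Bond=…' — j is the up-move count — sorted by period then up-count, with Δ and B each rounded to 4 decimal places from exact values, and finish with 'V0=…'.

The replicating-portfolio and risk-neutral prices coincide; use p* = (1.38−0.78)/(1.41−0.78) = 0.9524 for the latter.
Terminal values V(1,·): V(1,0)=0.0000, V(1,1)=78.9600
  t=0,j=0: stock 56.0000 → up 78.9600 (V=78.9600), down 43.6800 (V=0.0000). Price 54.4928; hedge Δ=2.2381, bond B=-70.8406.
The time-0 hedge costs 54.4928, which is the no-arbitrage price.

(0,0): Delta=2.2381 Bond=-70.8406
V0=54.4928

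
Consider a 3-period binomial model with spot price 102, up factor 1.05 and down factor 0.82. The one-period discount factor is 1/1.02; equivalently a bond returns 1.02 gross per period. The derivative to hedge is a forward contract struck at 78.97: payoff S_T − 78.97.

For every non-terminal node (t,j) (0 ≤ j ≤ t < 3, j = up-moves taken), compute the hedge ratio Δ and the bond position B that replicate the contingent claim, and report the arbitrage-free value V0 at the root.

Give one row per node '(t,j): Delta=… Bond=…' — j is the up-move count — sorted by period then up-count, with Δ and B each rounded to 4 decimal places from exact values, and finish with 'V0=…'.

Risk-neutral probability p* = (R−d)/(u−d) = (1.02−0.82)/(1.05−0.82) = 0.8696.
Terminal values V(3,·): V(3,0)=-22.7305, V(3,1)=-6.9560, V(3,2)=13.2431, V(3,3)=39.1078
Node (2,0) S=68.5848: V=(p*·-6.9560+(1−p*)·-22.7305)/1.02=-8.8368; Δ=(-6.9560−-22.7305)/(72.0140−56.2395)=1.0000; B=V−Δ·S=-77.4216
Node (2,1) S=87.8220: V=(p*·13.2431+(1−p*)·-6.9560)/1.02=10.4004; Δ=(13.2431−-6.9560)/(92.2131−72.0140)=1.0000; B=V−Δ·S=-77.4216
Node (2,2) S=112.4550: V=(p*·39.1078+(1−p*)·13.2431)/1.02=35.0334; Δ=(39.1078−13.2431)/(118.0778−92.2131)=1.0000; B=V−Δ·S=-77.4216
Node (1,0) S=83.6400: V=(p*·10.4004+(1−p*)·-8.8368)/1.02=7.7365; Δ=(10.4004−-8.8368)/(87.8220−68.5848)=1.0000; B=V−Δ·S=-75.9035
Node (1,1) S=107.1000: V=(p*·35.0334+(1−p*)·10.4004)/1.02=31.1965; Δ=(35.0334−10.4004)/(112.4550−87.8220)=1.0000; B=V−Δ·S=-75.9035
Node (0,0) S=102.0000: V=(p*·31.1965+(1−p*)·7.7365)/1.02=27.5848; Δ=(31.1965−7.7365)/(107.1000−83.6400)=1.0000; B=V−Δ·S=-74.4152
Each (Δ,B) replicates both successor values, so the strategy is self-financing and V0 is arbitrage-free.

(0,0): Delta=1.0000 Bond=-74.4152
(1,0): Delta=1.0000 Bond=-75.9035
(1,1): Delta=1.0000 Bond=-75.9035
(2,0): Delta=1.0000 Bond=-77.4216
(2,1): Delta=1.0000 Bond=-77.4216
(2,2): Delta=1.0000 Bond=-77.4216
V0=27.5848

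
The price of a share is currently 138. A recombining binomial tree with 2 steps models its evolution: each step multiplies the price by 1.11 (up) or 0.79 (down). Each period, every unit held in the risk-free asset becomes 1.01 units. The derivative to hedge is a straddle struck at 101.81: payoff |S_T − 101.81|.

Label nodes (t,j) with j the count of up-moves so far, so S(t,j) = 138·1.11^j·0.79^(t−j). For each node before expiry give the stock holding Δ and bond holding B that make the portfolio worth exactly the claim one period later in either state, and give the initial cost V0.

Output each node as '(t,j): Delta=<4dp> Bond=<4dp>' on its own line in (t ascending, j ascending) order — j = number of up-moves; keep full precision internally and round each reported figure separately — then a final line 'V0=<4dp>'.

(0,0): Delta=0.7802 Bond=-66.4711
(1,0): Delta=0.1008 Bond=6.9298
(1,1): Delta=1.0000 Bond=-100.8020
V0=41.1990

No-arbitrage ⇒ martingale measure with p* = (R−d)/(u−d) = 0.6875.
Terminal payoffs: V(2,0)=15.6842, V(2,1)=19.2022, V(2,2)=68.2198
  t=1,j=0: stock 109.0200 → up 121.0122 (V=19.2022), down 86.1258 (V=15.6842). Price 17.9236; hedge Δ=0.1008, bond B=6.9298.
  t=1,j=1: stock 153.1800 → up 170.0298 (V=68.2198), down 121.0122 (V=19.2022). Price 52.3780; hedge Δ=1.0000, bond B=-100.8020.
  t=0,j=0: stock 138.0000 → up 153.1800 (V=52.3780), down 109.0200 (V=17.9236). Price 41.1990; hedge Δ=0.7802, bond B=-66.4711.
The time-0 hedge costs 41.1990, which is the no-arbitrage price.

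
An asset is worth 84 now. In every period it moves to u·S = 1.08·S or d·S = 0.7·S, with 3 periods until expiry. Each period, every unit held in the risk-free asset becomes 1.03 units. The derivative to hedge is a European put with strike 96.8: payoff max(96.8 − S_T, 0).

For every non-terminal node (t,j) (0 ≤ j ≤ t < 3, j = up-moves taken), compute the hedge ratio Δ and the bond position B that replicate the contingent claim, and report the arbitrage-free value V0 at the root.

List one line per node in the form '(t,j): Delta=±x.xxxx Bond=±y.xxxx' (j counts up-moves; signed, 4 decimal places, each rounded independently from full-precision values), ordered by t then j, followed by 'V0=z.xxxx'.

(0,0): Delta=-0.7992 Bond=77.1235
(1,0): Delta=-1.0000 Bond=91.2433
(1,1): Delta=-0.7795 Bond=77.6484
(2,0): Delta=-1.0000 Bond=93.9806
(2,1): Delta=-1.0000 Bond=93.9806
(2,2): Delta=-0.7578 Bond=77.8562
V0=9.9893

The replicating-portfolio and risk-neutral prices coincide; use p* = (1.03−0.7)/(1.08−0.7) = 0.8684 for the latter.
Terminal payoffs: V(3,0)=67.9880, V(3,1)=52.3472, V(3,2)=28.2157, V(3,3)=0.0000
Node (2,0) S=41.1600: V=(p*·52.3472+(1−p*)·67.9880)/1.03=52.8206; Δ=(52.3472−67.9880)/(44.4528−28.8120)=-1.0000; B=V−Δ·S=93.9806
Node (2,1) S=63.5040: V=(p*·28.2157+(1−p*)·52.3472)/1.03=30.4766; Δ=(28.2157−52.3472)/(68.5843−44.4528)=-1.0000; B=V−Δ·S=93.9806
Node (2,2) S=97.9776: V=(p*·0.0000+(1−p*)·28.2157)/1.03=3.6045; Δ=(0.0000−28.2157)/(105.8158−68.5843)=-0.7578; B=V−Δ·S=77.8562
Node (1,0) S=58.8000: V=(p*·30.4766+(1−p*)·52.8206)/1.03=32.4433; Δ=(30.4766−52.8206)/(63.5040−41.1600)=-1.0000; B=V−Δ·S=91.2433
Node (1,1) S=90.7200: V=(p*·3.6045+(1−p*)·30.4766)/1.03=6.9323; Δ=(3.6045−30.4766)/(97.9776−63.5040)=-0.7795; B=V−Δ·S=77.6484
Node (0,0) S=84.0000: V=(p*·6.9323+(1−p*)·32.4433)/1.03=9.9893; Δ=(6.9323−32.4433)/(90.7200−58.8000)=-0.7992; B=V−Δ·S=77.1235
Each (Δ,B) replicates both successor values, so the strategy is self-financing and V0 is arbitrage-free.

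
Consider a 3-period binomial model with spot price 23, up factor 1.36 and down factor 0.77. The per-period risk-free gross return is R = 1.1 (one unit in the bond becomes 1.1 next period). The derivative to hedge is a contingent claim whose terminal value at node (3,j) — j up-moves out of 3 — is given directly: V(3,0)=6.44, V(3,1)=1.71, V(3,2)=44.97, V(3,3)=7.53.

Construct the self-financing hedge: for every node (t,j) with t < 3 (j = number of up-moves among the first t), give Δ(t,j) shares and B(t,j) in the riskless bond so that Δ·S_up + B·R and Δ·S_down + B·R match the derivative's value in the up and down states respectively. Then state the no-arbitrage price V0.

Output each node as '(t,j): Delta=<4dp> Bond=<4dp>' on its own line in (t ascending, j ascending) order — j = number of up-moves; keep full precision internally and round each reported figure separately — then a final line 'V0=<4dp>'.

(0,0): Delta=0.5295 Bond=3.6179
(1,0): Delta=1.9238 Bond=-20.7136
(1,1): Delta=-0.0925 Bond=23.4350
(2,0): Delta=-0.5879 Bond=11.4664
(2,1): Delta=3.0442 Bond=-49.7709
(2,2): Delta=-1.4917 Bond=85.3022
V0=15.7963

The replicating-portfolio and risk-neutral prices coincide; use p* = (1.1−0.77)/(1.36−0.77) = 0.5593 for the latter.
Terminal values V(3,·): V(3,0)=6.4400, V(3,1)=1.7100, V(3,2)=44.9700, V(3,3)=7.5300
(2,0): S=13.6367. Δ = (V_up−V_dn)/(S_up−S_dn) = (1.7100−6.4400)/(18.5459−10.5003) = -0.5879. V = [p*·1.7100 + (1−p*)·6.4400]/1.1 = 3.4495. B = V − Δ·S = 11.4664.
(2,1): S=24.0856. Δ = (V_up−V_dn)/(S_up−S_dn) = (44.9700−1.7100)/(32.7564−18.5459) = 3.0442. V = [p*·44.9700 + (1−p*)·1.7100]/1.1 = 23.5512. B = V − Δ·S = -49.7709.
(2,2): S=42.5408. Δ = (V_up−V_dn)/(S_up−S_dn) = (7.5300−44.9700)/(57.8555−32.7564) = -1.4917. V = [p*·7.5300 + (1−p*)·44.9700]/1.1 = 21.8445. B = V − Δ·S = 85.3022.
(1,0): S=17.7100. Δ = (V_up−V_dn)/(S_up−S_dn) = (23.5512−3.4495)/(24.0856−13.6367) = 1.9238. V = [p*·23.5512 + (1−p*)·3.4495]/1.1 = 13.3571. B = V − Δ·S = -20.7136.
(1,1): S=31.2800. Δ = (V_up−V_dn)/(S_up−S_dn) = (21.8445−23.5512)/(42.5408−24.0856) = -0.0925. V = [p*·21.8445 + (1−p*)·23.5512]/1.1 = 20.5424. B = V − Δ·S = 23.4350.
(0,0): S=23.0000. Δ = (V_up−V_dn)/(S_up−S_dn) = (20.5424−13.3571)/(31.2800−17.7100) = 0.5295. V = [p*·20.5424 + (1−p*)·13.3571]/1.1 = 15.7963. B = V − Δ·S = 3.6179.
The time-0 hedge costs 15.7963, which is the no-arbitrage price.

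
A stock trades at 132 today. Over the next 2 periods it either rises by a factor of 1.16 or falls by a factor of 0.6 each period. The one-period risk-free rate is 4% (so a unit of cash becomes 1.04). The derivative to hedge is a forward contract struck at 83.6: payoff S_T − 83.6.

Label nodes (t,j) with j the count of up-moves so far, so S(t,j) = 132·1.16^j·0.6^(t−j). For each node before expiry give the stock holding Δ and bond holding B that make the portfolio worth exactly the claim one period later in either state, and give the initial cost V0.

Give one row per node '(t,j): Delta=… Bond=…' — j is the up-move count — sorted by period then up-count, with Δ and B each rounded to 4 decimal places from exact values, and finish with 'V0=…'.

Risk-neutral probability p* = (R−d)/(u−d) = (1.04−0.6)/(1.16−0.6) = 0.7857.
At expiry t=2: V(2,0)=-36.0800, V(2,1)=8.2720, V(2,2)=94.0192
  t=1,j=0: stock 79.2000 → up 91.8720 (V=8.2720), down 47.5200 (V=-36.0800). Price -1.1846; hedge Δ=1.0000, bond B=-80.3846.
  t=1,j=1: stock 153.1200 → up 177.6192 (V=94.0192), down 91.8720 (V=8.2720). Price 72.7354; hedge Δ=1.0000, bond B=-80.3846.
  t=0,j=0: stock 132.0000 → up 153.1200 (V=72.7354), down 79.2000 (V=-1.1846). Price 54.7071; hedge Δ=1.0000, bond B=-77.2929.
Self-financing check: at every node Δ·S+B equals the discounted successor values.

(0,0): Delta=1.0000 Bond=-77.2929
(1,0): Delta=1.0000 Bond=-80.3846
(1,1): Delta=1.0000 Bond=-80.3846
V0=54.7071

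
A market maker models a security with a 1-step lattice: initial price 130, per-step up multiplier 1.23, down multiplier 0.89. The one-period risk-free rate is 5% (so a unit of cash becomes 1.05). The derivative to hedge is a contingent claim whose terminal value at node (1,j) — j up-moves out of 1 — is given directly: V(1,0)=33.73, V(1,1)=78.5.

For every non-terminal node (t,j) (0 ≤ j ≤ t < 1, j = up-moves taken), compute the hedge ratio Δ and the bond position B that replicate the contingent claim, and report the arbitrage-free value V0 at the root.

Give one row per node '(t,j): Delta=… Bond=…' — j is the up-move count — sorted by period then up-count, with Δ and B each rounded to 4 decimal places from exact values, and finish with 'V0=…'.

Risk-neutral probability p* = (R−d)/(u−d) = (1.05−0.89)/(1.23−0.89) = 0.4706.
Terminal payoffs: V(1,0)=33.7300, V(1,1)=78.5000
  t=0,j=0: stock 130.0000 → up 159.9000 (V=78.5000), down 115.7000 (V=33.7300). Price 52.1888; hedge Δ=1.0129, bond B=-79.4877.
Root portfolio cost Δ·130+B reproduces V0=52.1888.

(0,0): Delta=1.0129 Bond=-79.4877
V0=52.1888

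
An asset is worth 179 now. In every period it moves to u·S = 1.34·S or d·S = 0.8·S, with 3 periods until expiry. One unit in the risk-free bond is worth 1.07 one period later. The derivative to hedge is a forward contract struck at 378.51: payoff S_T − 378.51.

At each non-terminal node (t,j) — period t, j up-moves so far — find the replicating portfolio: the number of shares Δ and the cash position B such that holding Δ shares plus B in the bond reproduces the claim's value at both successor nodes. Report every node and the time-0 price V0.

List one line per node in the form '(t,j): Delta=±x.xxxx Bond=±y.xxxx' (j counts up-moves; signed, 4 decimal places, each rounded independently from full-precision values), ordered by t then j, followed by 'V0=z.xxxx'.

(0,0): Delta=1.0000 Bond=-308.9769
(1,0): Delta=1.0000 Bond=-330.6053
(1,1): Delta=1.0000 Bond=-330.6053
(2,0): Delta=1.0000 Bond=-353.7477
(2,1): Delta=1.0000 Bond=-353.7477
(2,2): Delta=1.0000 Bond=-353.7477
V0=-129.9769

Under the risk-neutral measure, an up-move has probability p* = (R−d)/(u−d) = 0.5000 and values discount at R = 1.07.
At expiry t=3: V(3,0)=-286.8620, V(3,1)=-224.9996, V(3,2)=-121.3801, V(3,3)=52.1826
Node (2,0) S=114.5600: V=(p*·-224.9996+(1−p*)·-286.8620)/1.07=-239.1877; Δ=(-224.9996−-286.8620)/(153.5104−91.6480)=1.0000; B=V−Δ·S=-353.7477
Node (2,1) S=191.8880: V=(p*·-121.3801+(1−p*)·-224.9996)/1.07=-161.8597; Δ=(-121.3801−-224.9996)/(257.1299−153.5104)=1.0000; B=V−Δ·S=-353.7477
Node (2,2) S=321.4124: V=(p*·52.1826+(1−p*)·-121.3801)/1.07=-32.3353; Δ=(52.1826−-121.3801)/(430.6926−257.1299)=1.0000; B=V−Δ·S=-353.7477
Node (1,0) S=143.2000: V=(p*·-161.8597+(1−p*)·-239.1877)/1.07=-187.4053; Δ=(-161.8597−-239.1877)/(191.8880−114.5600)=1.0000; B=V−Δ·S=-330.6053
Node (1,1) S=239.8600: V=(p*·-32.3353+(1−p*)·-161.8597)/1.07=-90.7453; Δ=(-32.3353−-161.8597)/(321.4124−191.8880)=1.0000; B=V−Δ·S=-330.6053
Node (0,0) S=179.0000: V=(p*·-90.7453+(1−p*)·-187.4053)/1.07=-129.9769; Δ=(-90.7453−-187.4053)/(239.8600−143.2000)=1.0000; B=V−Δ·S=-308.9769
The time-0 hedge costs -129.9769, which is the no-arbitrage price.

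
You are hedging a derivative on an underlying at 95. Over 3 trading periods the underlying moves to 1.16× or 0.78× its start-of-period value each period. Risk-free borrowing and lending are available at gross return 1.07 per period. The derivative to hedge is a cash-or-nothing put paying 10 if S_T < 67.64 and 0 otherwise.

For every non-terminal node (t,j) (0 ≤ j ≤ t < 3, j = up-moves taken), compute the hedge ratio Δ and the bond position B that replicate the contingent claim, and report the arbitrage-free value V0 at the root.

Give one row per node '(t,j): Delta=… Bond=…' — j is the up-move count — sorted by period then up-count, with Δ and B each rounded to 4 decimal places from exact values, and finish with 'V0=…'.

(0,0): Delta=-0.0875 Bond=9.4659
(1,0): Delta=-0.2533 Bond=22.4166
(1,1): Delta=-0.0529 Bond=6.3149
(2,0): Delta=0.0000 Bond=9.3458
(2,1): Delta=-0.3062 Bond=28.5293
(2,2): Delta=0.0000 Bond=0.0000
V0=1.1568

No-arbitrage ⇒ martingale measure with p* = (R−d)/(u−d) = 0.7632.
Terminal payoffs: V(3,0)=10.0000, V(3,1)=10.0000, V(3,2)=0.0000, V(3,3)=0.0000
  t=2,j=0: stock 57.7980 → up 67.0457 (V=10.0000), down 45.0824 (V=10.0000). Price 9.3458; hedge Δ=0.0000, bond B=9.3458.
  t=2,j=1: stock 85.9560 → up 99.7090 (V=0.0000), down 67.0457 (V=10.0000). Price 2.2135; hedge Δ=-0.3062, bond B=28.5293.
  t=2,j=2: stock 127.8320 → up 148.2851 (V=0.0000), down 99.7090 (V=0.0000). Price 0.0000; hedge Δ=0.0000, bond B=0.0000.
  t=1,j=0: stock 74.1000 → up 85.9560 (V=2.2135), down 57.7980 (V=9.3458). Price 3.6474; hedge Δ=-0.2533, bond B=22.4166.
  t=1,j=1: stock 110.2000 → up 127.8320 (V=0.0000), down 85.9560 (V=2.2135). Price 0.4899; hedge Δ=-0.0529, bond B=6.3149.
  t=0,j=0: stock 95.0000 → up 110.2000 (V=0.4899), down 74.1000 (V=3.6474). Price 1.1568; hedge Δ=-0.0875, bond B=9.4659.
Check: Δ(0,0)·S0 + B(0,0) = 1.1568 = V0.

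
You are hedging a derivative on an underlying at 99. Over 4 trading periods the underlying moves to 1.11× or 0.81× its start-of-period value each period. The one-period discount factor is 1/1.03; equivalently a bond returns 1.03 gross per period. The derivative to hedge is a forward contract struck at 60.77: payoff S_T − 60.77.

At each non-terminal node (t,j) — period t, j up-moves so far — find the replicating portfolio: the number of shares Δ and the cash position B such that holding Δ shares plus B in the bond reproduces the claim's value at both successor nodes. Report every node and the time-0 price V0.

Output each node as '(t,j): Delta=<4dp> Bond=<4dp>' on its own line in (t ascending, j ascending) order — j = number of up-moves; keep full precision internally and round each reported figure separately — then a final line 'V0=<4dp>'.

Risk-neutral probability p* = (R−d)/(u−d) = (1.03−0.81)/(1.11−0.81) = 0.7333.
Terminal payoffs: V(4,0)=-18.1537, V(4,1)=-2.3699, V(4,2)=19.2597, V(4,3)=48.9003, V(4,4)=89.5190
(3,0): S=52.6127. Δ = (V_up−V_dn)/(S_up−S_dn) = (-2.3699−-18.1537)/(58.4001−42.6163) = 1.0000. V = [p*·-2.3699 + (1−p*)·-18.1537]/1.03 = -6.3873. B = V − Δ·S = -59.0000.
(3,1): S=72.0988. Δ = (V_up−V_dn)/(S_up−S_dn) = (19.2597−-2.3699)/(80.0297−58.4001) = 1.0000. V = [p*·19.2597 + (1−p*)·-2.3699]/1.03 = 13.0988. B = V − Δ·S = -59.0000.
(3,2): S=98.8021. Δ = (V_up−V_dn)/(S_up−S_dn) = (48.9003−19.2597)/(109.6703−80.0297) = 1.0000. V = [p*·48.9003 + (1−p*)·19.2597]/1.03 = 39.8021. B = V − Δ·S = -59.0000.
(3,3): S=135.3955. Δ = (V_up−V_dn)/(S_up−S_dn) = (89.5190−48.9003)/(150.2890−109.6703) = 1.0000. V = [p*·89.5190 + (1−p*)·48.9003]/1.03 = 76.3955. B = V − Δ·S = -59.0000.
(2,0): S=64.9539. Δ = (V_up−V_dn)/(S_up−S_dn) = (13.0988−-6.3873)/(72.0988−52.6127) = 1.0000. V = [p*·13.0988 + (1−p*)·-6.3873]/1.03 = 7.6723. B = V − Δ·S = -57.2816.
(2,1): S=89.0109. Δ = (V_up−V_dn)/(S_up−S_dn) = (39.8021−13.0988)/(98.8021−72.0988) = 1.0000. V = [p*·39.8021 + (1−p*)·13.0988]/1.03 = 31.7293. B = V − Δ·S = -57.2816.
(2,2): S=121.9779. Δ = (V_up−V_dn)/(S_up−S_dn) = (76.3955−39.8021)/(135.3955−98.8021) = 1.0000. V = [p*·76.3955 + (1−p*)·39.8021]/1.03 = 64.6963. B = V − Δ·S = -57.2816.
(1,0): S=80.1900. Δ = (V_up−V_dn)/(S_up−S_dn) = (31.7293−7.6723)/(89.0109−64.9539) = 1.0000. V = [p*·31.7293 + (1−p*)·7.6723]/1.03 = 24.5768. B = V − Δ·S = -55.6132.
(1,1): S=109.8900. Δ = (V_up−V_dn)/(S_up−S_dn) = (64.6963−31.7293)/(121.9779−89.0109) = 1.0000. V = [p*·64.6963 + (1−p*)·31.7293]/1.03 = 54.2768. B = V − Δ·S = -55.6132.
(0,0): S=99.0000. Δ = (V_up−V_dn)/(S_up−S_dn) = (54.2768−24.5768)/(109.8900−80.1900) = 1.0000. V = [p*·54.2768 + (1−p*)·24.5768]/1.03 = 45.0066. B = V − Δ·S = -53.9934.
Self-financing check: at every node Δ·S+B equals the discounted successor values.

(0,0): Delta=1.0000 Bond=-53.9934
(1,0): Delta=1.0000 Bond=-55.6132
(1,1): Delta=1.0000 Bond=-55.6132
(2,0): Delta=1.0000 Bond=-57.2816
(2,1): Delta=1.0000 Bond=-57.2816
(2,2): Delta=1.0000 Bond=-57.2816
(3,0): Delta=1.0000 Bond=-59.0000
(3,1): Delta=1.0000 Bond=-59.0000
(3,2): Delta=1.0000 Bond=-59.0000
(3,3): Delta=1.0000 Bond=-59.0000
V0=45.0066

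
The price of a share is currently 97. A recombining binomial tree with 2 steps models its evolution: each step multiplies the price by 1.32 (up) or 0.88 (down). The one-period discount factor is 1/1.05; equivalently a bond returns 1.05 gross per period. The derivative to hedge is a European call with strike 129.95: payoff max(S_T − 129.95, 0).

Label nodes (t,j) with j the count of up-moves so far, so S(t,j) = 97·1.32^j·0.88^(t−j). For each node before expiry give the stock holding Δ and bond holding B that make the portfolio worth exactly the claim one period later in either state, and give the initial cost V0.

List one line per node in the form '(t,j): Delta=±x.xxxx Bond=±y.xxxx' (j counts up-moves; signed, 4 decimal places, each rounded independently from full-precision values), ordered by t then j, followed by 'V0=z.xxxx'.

(0,0): Delta=0.3368 Bond=-27.3786
(1,0): Delta=0.0000 Bond=0.0000
(1,1): Delta=0.6934 Bond=-74.4053
V0=5.2890

Risk-neutral probability p* = (R−d)/(u−d) = (1.05−0.88)/(1.32−0.88) = 0.3864.
Terminal values V(2,·): V(2,0)=0.0000, V(2,1)=0.0000, V(2,2)=39.0628
Node (1,0) S=85.3600: V=(p*·0.0000+(1−p*)·0.0000)/1.05=0.0000; Δ=(0.0000−0.0000)/(112.6752−75.1168)=0.0000; B=V−Δ·S=0.0000
Node (1,1) S=128.0400: V=(p*·39.0628+(1−p*)·0.0000)/1.05=14.3738; Δ=(39.0628−0.0000)/(169.0128−112.6752)=0.6934; B=V−Δ·S=-74.4053
Node (0,0) S=97.0000: V=(p*·14.3738+(1−p*)·0.0000)/1.05=5.2890; Δ=(14.3738−0.0000)/(128.0400−85.3600)=0.3368; B=V−Δ·S=-27.3786
Self-financing check: at every node Δ·S+B equals the discounted successor values.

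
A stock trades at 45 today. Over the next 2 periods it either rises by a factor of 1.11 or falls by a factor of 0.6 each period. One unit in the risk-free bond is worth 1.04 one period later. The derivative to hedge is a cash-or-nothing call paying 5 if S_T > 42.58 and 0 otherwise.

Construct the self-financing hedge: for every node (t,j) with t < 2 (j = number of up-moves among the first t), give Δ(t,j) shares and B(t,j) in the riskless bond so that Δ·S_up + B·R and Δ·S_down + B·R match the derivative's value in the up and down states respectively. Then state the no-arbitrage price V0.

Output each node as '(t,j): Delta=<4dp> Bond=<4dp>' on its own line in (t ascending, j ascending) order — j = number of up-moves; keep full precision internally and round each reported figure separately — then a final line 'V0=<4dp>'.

The replicating-portfolio and risk-neutral prices coincide; use p* = (1.04−0.6)/(1.11−0.6) = 0.8627 for the latter.
Payoff layer (t=2): V(2,0)=0.0000, V(2,1)=0.0000, V(2,2)=5.0000
  t=1,j=0: stock 27.0000 → up 29.9700 (V=0.0000), down 16.2000 (V=0.0000). Price 0.0000; hedge Δ=0.0000, bond B=0.0000.
  t=1,j=1: stock 49.9500 → up 55.4445 (V=5.0000), down 29.9700 (V=0.0000). Price 4.1478; hedge Δ=0.1963, bond B=-5.6561.
  t=0,j=0: stock 45.0000 → up 49.9500 (V=4.1478), down 27.0000 (V=0.0000). Price 3.4409; hedge Δ=0.1807, bond B=-4.6921.
Check: Δ(0,0)·S0 + B(0,0) = 3.4409 = V0.

(0,0): Delta=0.1807 Bond=-4.6921
(1,0): Delta=0.0000 Bond=0.0000
(1,1): Delta=0.1963 Bond=-5.6561
V0=3.4409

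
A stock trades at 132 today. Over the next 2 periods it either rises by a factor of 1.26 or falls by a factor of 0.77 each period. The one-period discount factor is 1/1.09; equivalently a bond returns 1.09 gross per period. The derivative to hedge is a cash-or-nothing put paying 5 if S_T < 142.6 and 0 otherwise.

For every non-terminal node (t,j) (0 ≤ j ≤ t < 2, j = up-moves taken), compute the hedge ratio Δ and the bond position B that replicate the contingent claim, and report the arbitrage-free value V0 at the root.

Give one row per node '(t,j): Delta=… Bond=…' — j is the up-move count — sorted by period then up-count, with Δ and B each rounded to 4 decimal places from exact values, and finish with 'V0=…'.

(0,0): Delta=-0.0463 Bond=8.5272
(1,0): Delta=0.0000 Bond=4.5872
(1,1): Delta=-0.0614 Bond=11.7955
V0=2.4136

Risk-neutral probability p* = (R−d)/(u−d) = (1.09−0.77)/(1.26−0.77) = 0.6531.
Terminal payoffs: V(2,0)=5.0000, V(2,1)=5.0000, V(2,2)=0.0000
  t=1,j=0: stock 101.6400 → up 128.0664 (V=5.0000), down 78.2628 (V=5.0000). Price 4.5872; hedge Δ=0.0000, bond B=4.5872.
  t=1,j=1: stock 166.3200 → up 209.5632 (V=0.0000), down 128.0664 (V=5.0000). Price 1.5915; hedge Δ=-0.0614, bond B=11.7955.
  t=0,j=0: stock 132.0000 → up 166.3200 (V=1.5915), down 101.6400 (V=4.5872). Price 2.4136; hedge Δ=-0.0463, bond B=8.5272.
The time-0 hedge costs 2.4136, which is the no-arbitrage price.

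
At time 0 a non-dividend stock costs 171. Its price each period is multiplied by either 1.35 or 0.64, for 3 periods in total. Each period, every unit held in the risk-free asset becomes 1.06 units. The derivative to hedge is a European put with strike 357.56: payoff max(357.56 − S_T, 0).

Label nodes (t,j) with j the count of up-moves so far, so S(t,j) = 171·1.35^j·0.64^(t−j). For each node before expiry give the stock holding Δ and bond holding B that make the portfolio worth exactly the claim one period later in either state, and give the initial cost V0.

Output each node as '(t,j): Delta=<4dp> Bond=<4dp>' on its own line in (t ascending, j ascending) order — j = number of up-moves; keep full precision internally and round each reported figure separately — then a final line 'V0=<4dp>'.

(0,0): Delta=-0.8380 Bond=283.4858
(1,0): Delta=-1.0000 Bond=318.2271
(1,1): Delta=-0.7849 Bond=288.2513
(2,0): Delta=-1.0000 Bond=337.3208
(2,1): Delta=-1.0000 Bond=337.3208
(2,2): Delta=-0.7145 Bond=283.6069
V0=140.1923

The replicating-portfolio and risk-neutral prices coincide; use p* = (1.06−0.64)/(1.35−0.64) = 0.5915 for the latter.
Terminal values V(3,·): V(3,0)=312.7334, V(3,1)=263.0038, V(3,2)=158.1056, V(3,3)=0.0000
(2,0): S=70.0416. Δ = (V_up−V_dn)/(S_up−S_dn) = (263.0038−312.7334)/(94.5562−44.8266) = -1.0000. V = [p*·263.0038 + (1−p*)·312.7334]/1.06 = 267.2792. B = V − Δ·S = 337.3208.
(2,1): S=147.7440. Δ = (V_up−V_dn)/(S_up−S_dn) = (158.1056−263.0038)/(199.4544−94.5562) = -1.0000. V = [p*·158.1056 + (1−p*)·263.0038]/1.06 = 189.5768. B = V − Δ·S = 337.3208.
(2,2): S=311.6475. Δ = (V_up−V_dn)/(S_up−S_dn) = (0.0000−158.1056)/(420.7241−199.4544) = -0.7145. V = [p*·0.0000 + (1−p*)·158.1056]/1.06 = 60.9230. B = V − Δ·S = 283.6069.
(1,0): S=109.4400. Δ = (V_up−V_dn)/(S_up−S_dn) = (189.5768−267.2792)/(147.7440−70.0416) = -1.0000. V = [p*·189.5768 + (1−p*)·267.2792]/1.06 = 208.7871. B = V − Δ·S = 318.2271.
(1,1): S=230.8500. Δ = (V_up−V_dn)/(S_up−S_dn) = (60.9230−189.5768)/(311.6475−147.7440) = -0.7849. V = [p*·60.9230 + (1−p*)·189.5768]/1.06 = 107.0488. B = V − Δ·S = 288.2513.
(0,0): S=171.0000. Δ = (V_up−V_dn)/(S_up−S_dn) = (107.0488−208.7871)/(230.8500−109.4400) = -0.8380. V = [p*·107.0488 + (1−p*)·208.7871]/1.06 = 140.1923. B = V − Δ·S = 283.4858.
The time-0 hedge costs 140.1923, which is the no-arbitrage price.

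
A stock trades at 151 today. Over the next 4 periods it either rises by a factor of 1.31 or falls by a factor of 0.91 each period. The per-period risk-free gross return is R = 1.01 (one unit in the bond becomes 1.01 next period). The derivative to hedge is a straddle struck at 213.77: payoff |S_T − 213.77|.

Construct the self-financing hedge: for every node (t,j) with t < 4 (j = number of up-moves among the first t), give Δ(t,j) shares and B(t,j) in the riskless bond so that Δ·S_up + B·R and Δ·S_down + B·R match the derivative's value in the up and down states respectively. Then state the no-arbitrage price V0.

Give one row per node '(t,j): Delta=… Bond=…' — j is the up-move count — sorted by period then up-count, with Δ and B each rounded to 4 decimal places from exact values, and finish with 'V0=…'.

No-arbitrage ⇒ martingale measure with p* = (R−d)/(u−d) = 0.2500.
At expiry t=4: V(4,0)=110.2218, V(4,1)=64.7061, V(4,2)=0.8165, V(4,3)=95.1402, V(4,4)=230.9249
  t=3,j=0: stock 113.7892 → up 149.0639 (V=64.7061), down 103.5482 (V=110.2218). Price 97.8642; hedge Δ=-1.0000, bond B=211.6535.
  t=3,j=1: stock 163.8065 → up 214.5865 (V=0.8165), down 149.0639 (V=64.7061). Price 48.2512; hedge Δ=-0.9751, bond B=207.9753.
  t=3,j=2: stock 235.8093 → up 308.9102 (V=95.1402), down 214.5865 (V=0.8165). Price 24.1558; hedge Δ=1.0000, bond B=-211.6535.
  t=3,j=3: stock 339.4617 → up 444.6949 (V=230.9249), down 308.9102 (V=95.1402). Price 127.8083; hedge Δ=1.0000, bond B=-211.6535.
  t=2,j=0: stock 125.0431 → up 163.8065 (V=48.2512), down 113.7892 (V=97.8642). Price 84.6148; hedge Δ=-0.9919, bond B=208.6475.
  t=2,j=1: stock 180.0071 → up 235.8093 (V=24.1558), down 163.8065 (V=48.2512). Price 41.8093; hedge Δ=-0.3346, bond B=102.0477.
  t=2,j=2: stock 259.1311 → up 339.4617 (V=127.8083), down 235.8093 (V=24.1558). Price 49.5732; hedge Δ=1.0000, bond B=-209.5579.
  t=1,j=0: stock 137.4100 → up 180.0071 (V=41.8093), down 125.0431 (V=84.6148). Price 73.1816; hedge Δ=-0.7788, bond B=180.1956.
  t=1,j=1: stock 197.8100 → up 259.1311 (V=49.5732), down 180.0071 (V=41.8093). Price 43.3171; hedge Δ=0.0981, bond B=23.9072.
  t=0,j=0: stock 151.0000 → up 197.8100 (V=43.3171), down 137.4100 (V=73.1816). Price 65.0648; hedge Δ=-0.4944, bond B=139.7262.
Check: Δ(0,0)·S0 + B(0,0) = 65.0648 = V0.

(0,0): Delta=-0.4944 Bond=139.7262
(1,0): Delta=-0.7788 Bond=180.1956
(1,1): Delta=0.0981 Bond=23.9072
(2,0): Delta=-0.9919 Bond=208.6475
(2,1): Delta=-0.3346 Bond=102.0477
(2,2): Delta=1.0000 Bond=-209.5579
(3,0): Delta=-1.0000 Bond=211.6535
(3,1): Delta=-0.9751 Bond=207.9753
(3,2): Delta=1.0000 Bond=-211.6535
(3,3): Delta=1.0000 Bond=-211.6535
V0=65.0648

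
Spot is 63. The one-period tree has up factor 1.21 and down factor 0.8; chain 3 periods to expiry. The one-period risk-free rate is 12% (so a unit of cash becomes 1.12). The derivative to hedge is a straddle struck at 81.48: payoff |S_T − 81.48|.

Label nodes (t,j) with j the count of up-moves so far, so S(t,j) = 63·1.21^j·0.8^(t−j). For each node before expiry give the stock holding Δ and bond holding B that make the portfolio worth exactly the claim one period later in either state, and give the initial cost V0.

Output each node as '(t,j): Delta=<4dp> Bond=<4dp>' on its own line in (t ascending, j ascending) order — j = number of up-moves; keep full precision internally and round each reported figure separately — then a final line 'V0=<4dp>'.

(0,0): Delta=0.1329 Bond=7.0171
(1,0): Delta=-1.0000 Bond=64.9554
(1,1): Delta=0.3435 Bond=-8.1992
(2,0): Delta=-1.0000 Bond=72.7500
(2,1): Delta=-1.0000 Bond=72.7500
(2,2): Delta=0.5933 Bond=-32.2268
V0=15.3874

Under the risk-neutral measure, an up-move has probability p* = (R−d)/(u−d) = 0.7805 and values discount at R = 1.12.
Terminal values V(3,·): V(3,0)=49.2240, V(3,1)=32.6928, V(3,2)=7.6894, V(3,3)=30.1283
  t=2,j=0: stock 40.3200 → up 48.7872 (V=32.6928), down 32.2560 (V=49.2240). Price 32.4300; hedge Δ=-1.0000, bond B=72.7500.
  t=2,j=1: stock 60.9840 → up 73.7906 (V=7.6894), down 48.7872 (V=32.6928). Price 11.7660; hedge Δ=-1.0000, bond B=72.7500.
  t=2,j=2: stock 92.2383 → up 111.6083 (V=30.1283), down 73.7906 (V=7.6894). Price 22.5024; hedge Δ=0.5933, bond B=-32.2268.
  t=1,j=0: stock 50.4000 → up 60.9840 (V=11.7660), down 40.3200 (V=32.4300). Price 14.5554; hedge Δ=-1.0000, bond B=64.9554.
  t=1,j=1: stock 76.2300 → up 92.2383 (V=22.5024), down 60.9840 (V=11.7660). Price 17.9872; hedge Δ=0.3435, bond B=-8.1992.
  t=0,j=0: stock 63.0000 → up 76.2300 (V=17.9872), down 50.4000 (V=14.5554). Price 15.3874; hedge Δ=0.1329, bond B=7.0171.
Each (Δ,B) replicates both successor values, so the strategy is self-financing and V0 is arbitrage-free.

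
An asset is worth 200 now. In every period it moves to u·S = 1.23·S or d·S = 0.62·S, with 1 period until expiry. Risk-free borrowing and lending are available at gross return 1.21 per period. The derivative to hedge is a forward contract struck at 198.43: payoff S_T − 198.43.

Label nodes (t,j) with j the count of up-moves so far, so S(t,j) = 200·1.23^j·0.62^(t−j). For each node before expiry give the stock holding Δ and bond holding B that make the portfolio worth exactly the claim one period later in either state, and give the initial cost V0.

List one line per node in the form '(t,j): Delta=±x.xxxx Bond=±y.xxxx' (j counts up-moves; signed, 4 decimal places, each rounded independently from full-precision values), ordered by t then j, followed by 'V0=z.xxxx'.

(0,0): Delta=1.0000 Bond=-163.9917
V0=36.0083

Risk-neutral probability p* = (R−d)/(u−d) = (1.21−0.62)/(1.23−0.62) = 0.9672.
Terminal values V(1,·): V(1,0)=-74.4300, V(1,1)=47.5700
Node (0,0) S=200.0000: V=(p*·47.5700+(1−p*)·-74.4300)/1.21=36.0083; Δ=(47.5700−-74.4300)/(246.0000−124.0000)=1.0000; B=V−Δ·S=-163.9917
The time-0 hedge costs 36.0083, which is the no-arbitrage price.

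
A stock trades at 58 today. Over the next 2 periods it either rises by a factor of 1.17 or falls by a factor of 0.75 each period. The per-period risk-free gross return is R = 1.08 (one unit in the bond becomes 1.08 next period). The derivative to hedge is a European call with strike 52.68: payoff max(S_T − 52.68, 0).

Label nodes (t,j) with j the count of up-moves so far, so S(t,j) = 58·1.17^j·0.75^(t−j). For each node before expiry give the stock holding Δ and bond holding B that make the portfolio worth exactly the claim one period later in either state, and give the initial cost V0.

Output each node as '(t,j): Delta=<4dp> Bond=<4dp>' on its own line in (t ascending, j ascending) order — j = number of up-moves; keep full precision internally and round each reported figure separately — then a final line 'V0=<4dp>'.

No-arbitrage ⇒ martingale measure with p* = (R−d)/(u−d) = 0.7857.
Payoff layer (t=2): V(2,0)=0.0000, V(2,1)=0.0000, V(2,2)=26.7162
  t=1,j=0: stock 43.5000 → up 50.8950 (V=0.0000), down 32.6250 (V=0.0000). Price 0.0000; hedge Δ=0.0000, bond B=0.0000.
  t=1,j=1: stock 67.8600 → up 79.3962 (V=26.7162), down 50.8950 (V=0.0000). Price 19.4364; hedge Δ=0.9374, bond B=-44.1736.
  t=0,j=0: stock 58.0000 → up 67.8600 (V=19.4364), down 43.5000 (V=0.0000). Price 14.1402; hedge Δ=0.7979, bond B=-32.1369.
Each (Δ,B) replicates both successor values, so the strategy is self-financing and V0 is arbitrage-free.

(0,0): Delta=0.7979 Bond=-32.1369
(1,0): Delta=0.0000 Bond=0.0000
(1,1): Delta=0.9374 Bond=-44.1736
V0=14.1402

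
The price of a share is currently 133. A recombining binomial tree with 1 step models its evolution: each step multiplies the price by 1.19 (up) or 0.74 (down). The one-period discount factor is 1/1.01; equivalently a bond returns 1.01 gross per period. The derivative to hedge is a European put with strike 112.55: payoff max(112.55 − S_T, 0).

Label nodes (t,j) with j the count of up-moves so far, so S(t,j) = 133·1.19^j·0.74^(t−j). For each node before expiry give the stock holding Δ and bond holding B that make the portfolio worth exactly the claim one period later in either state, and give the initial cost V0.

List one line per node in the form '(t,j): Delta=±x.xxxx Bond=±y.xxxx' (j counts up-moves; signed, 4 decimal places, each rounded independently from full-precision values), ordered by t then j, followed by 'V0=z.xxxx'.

Since d<R<u, set p* = (R−d)/(u−d) = 0.6000; price each node as the discounted p*-expectation of its children.
Payoff layer (t=1): V(1,0)=14.1300, V(1,1)=0.0000
(0,0): S=133.0000. Δ = (V_up−V_dn)/(S_up−S_dn) = (0.0000−14.1300)/(158.2700−98.4200) = -0.2361. V = [p*·0.0000 + (1−p*)·14.1300]/1.01 = 5.5960. B = V − Δ·S = 36.9960.
Each (Δ,B) replicates both successor values, so the strategy is self-financing and V0 is arbitrage-free.

(0,0): Delta=-0.2361 Bond=36.9960
V0=5.5960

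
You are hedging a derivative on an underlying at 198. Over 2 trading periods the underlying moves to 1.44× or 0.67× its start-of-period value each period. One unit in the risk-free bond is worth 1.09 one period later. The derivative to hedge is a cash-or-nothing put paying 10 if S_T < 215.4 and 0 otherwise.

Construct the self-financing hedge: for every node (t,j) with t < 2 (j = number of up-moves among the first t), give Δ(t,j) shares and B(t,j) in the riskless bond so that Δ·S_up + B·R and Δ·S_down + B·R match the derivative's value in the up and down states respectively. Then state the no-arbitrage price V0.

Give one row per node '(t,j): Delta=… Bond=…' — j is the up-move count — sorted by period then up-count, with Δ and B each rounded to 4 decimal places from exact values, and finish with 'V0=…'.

(0,0): Delta=-0.0328 Bond=12.4116
(1,0): Delta=0.0000 Bond=9.1743
(1,1): Delta=-0.0455 Bond=17.1572
V0=5.9126

Since d<R<u, set p* = (R−d)/(u−d) = 0.5455; price each node as the discounted p*-expectation of its children.
At expiry t=2: V(2,0)=10.0000, V(2,1)=10.0000, V(2,2)=0.0000
(1,0): S=132.6600. Δ = (V_up−V_dn)/(S_up−S_dn) = (10.0000−10.0000)/(191.0304−88.8822) = 0.0000. V = [p*·10.0000 + (1−p*)·10.0000]/1.09 = 9.1743. B = V − Δ·S = 9.1743.
(1,1): S=285.1200. Δ = (V_up−V_dn)/(S_up−S_dn) = (0.0000−10.0000)/(410.5728−191.0304) = -0.0455. V = [p*·0.0000 + (1−p*)·10.0000]/1.09 = 4.1701. B = V − Δ·S = 17.1572.
(0,0): S=198.0000. Δ = (V_up−V_dn)/(S_up−S_dn) = (4.1701−9.1743)/(285.1200−132.6600) = -0.0328. V = [p*·4.1701 + (1−p*)·9.1743]/1.09 = 5.9126. B = V − Δ·S = 12.4116.
The time-0 hedge costs 5.9126, which is the no-arbitrage price.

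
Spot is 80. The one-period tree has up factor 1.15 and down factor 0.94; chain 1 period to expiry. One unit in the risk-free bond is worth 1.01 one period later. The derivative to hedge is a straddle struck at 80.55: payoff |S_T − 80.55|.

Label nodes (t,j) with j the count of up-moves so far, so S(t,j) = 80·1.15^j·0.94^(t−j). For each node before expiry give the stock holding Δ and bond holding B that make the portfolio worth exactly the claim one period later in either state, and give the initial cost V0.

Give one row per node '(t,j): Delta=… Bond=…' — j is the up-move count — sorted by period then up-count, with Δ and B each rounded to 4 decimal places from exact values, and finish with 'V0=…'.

Risk-neutral probability p* = (R−d)/(u−d) = (1.01−0.94)/(1.15−0.94) = 0.3333.
At expiry t=1: V(1,0)=5.3500, V(1,1)=11.4500
Node (0,0) S=80.0000: V=(p*·11.4500+(1−p*)·5.3500)/1.01=7.3102; Δ=(11.4500−5.3500)/(92.0000−75.2000)=0.3631; B=V−Δ·S=-21.7374
Each (Δ,B) replicates both successor values, so the strategy is self-financing and V0 is arbitrage-free.

(0,0): Delta=0.3631 Bond=-21.7374
V0=7.3102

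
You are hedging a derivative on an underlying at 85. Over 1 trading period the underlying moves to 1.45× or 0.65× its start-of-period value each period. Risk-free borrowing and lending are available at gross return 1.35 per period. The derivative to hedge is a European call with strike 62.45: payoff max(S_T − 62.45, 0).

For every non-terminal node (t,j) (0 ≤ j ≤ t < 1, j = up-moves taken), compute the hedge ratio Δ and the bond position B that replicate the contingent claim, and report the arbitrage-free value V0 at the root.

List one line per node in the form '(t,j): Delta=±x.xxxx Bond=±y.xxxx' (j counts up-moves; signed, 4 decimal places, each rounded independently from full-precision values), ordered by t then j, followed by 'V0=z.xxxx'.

(0,0): Delta=0.8941 Bond=-36.5926
V0=39.4074

Under the risk-neutral measure, an up-move has probability p* = (R−d)/(u−d) = 0.8750 and values discount at R = 1.35.
At expiry t=1: V(1,0)=0.0000, V(1,1)=60.8000
Node (0,0) S=85.0000: V=(p*·60.8000+(1−p*)·0.0000)/1.35=39.4074; Δ=(60.8000−0.0000)/(123.2500−55.2500)=0.8941; B=V−Δ·S=-36.5926
Each (Δ,B) replicates both successor values, so the strategy is self-financing and V0 is arbitrage-free.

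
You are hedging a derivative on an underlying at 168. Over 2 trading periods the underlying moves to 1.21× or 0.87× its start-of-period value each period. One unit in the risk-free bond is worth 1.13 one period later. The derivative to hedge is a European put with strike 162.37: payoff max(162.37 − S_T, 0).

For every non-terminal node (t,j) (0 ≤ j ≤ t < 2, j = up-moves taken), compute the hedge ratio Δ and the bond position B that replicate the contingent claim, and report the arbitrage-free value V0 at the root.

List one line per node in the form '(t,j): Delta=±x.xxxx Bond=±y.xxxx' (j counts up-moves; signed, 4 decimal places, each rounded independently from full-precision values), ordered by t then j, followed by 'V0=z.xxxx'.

Under the risk-neutral measure, an up-move has probability p* = (R−d)/(u−d) = 0.7647 and values discount at R = 1.13.
Terminal payoffs: V(2,0)=35.2108, V(2,1)=0.0000, V(2,2)=0.0000
Node (1,0) S=146.1600: V=(p*·0.0000+(1−p*)·35.2108)/1.13=7.3318; Δ=(0.0000−35.2108)/(176.8536−127.1592)=-0.7085; B=V−Δ·S=110.8929
Node (1,1) S=203.2800: V=(p*·0.0000+(1−p*)·0.0000)/1.13=0.0000; Δ=(0.0000−0.0000)/(245.9688−176.8536)=0.0000; B=V−Δ·S=0.0000
Node (0,0) S=168.0000: V=(p*·0.0000+(1−p*)·7.3318)/1.13=1.5267; Δ=(0.0000−7.3318)/(203.2800−146.1600)=-0.1284; B=V−Δ·S=23.0907
Check: Δ(0,0)·S0 + B(0,0) = 1.5267 = V0.

(0,0): Delta=-0.1284 Bond=23.0907
(1,0): Delta=-0.7085 Bond=110.8929
(1,1): Delta=0.0000 Bond=0.0000
V0=1.5267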